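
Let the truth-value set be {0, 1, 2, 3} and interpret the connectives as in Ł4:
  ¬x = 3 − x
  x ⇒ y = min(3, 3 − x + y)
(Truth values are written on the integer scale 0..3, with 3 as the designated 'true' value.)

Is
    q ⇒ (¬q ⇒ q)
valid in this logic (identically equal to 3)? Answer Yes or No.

q = 0 ↦ 3
q = 1 ↦ 3
q = 2 ↦ 3
q = 3 ↦ 3
Every assignment gives a value ≥ 3.

Yes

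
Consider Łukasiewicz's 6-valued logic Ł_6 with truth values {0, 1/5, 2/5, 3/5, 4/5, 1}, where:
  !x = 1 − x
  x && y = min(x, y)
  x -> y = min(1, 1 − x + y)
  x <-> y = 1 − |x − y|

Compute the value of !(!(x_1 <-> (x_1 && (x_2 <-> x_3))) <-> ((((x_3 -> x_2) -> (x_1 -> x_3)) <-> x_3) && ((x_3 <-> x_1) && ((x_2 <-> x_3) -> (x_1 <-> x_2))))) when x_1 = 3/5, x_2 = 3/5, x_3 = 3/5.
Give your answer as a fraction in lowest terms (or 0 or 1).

3/5

x_2 <-> x_3 = 3/5 <-> 3/5 = 1
x_1 && (x_2 <-> x_3) = 3/5 && 1 = 3/5
x_1 <-> (x_1 && (x_2 <-> x_3)) = 3/5 <-> 3/5 = 1
!(x_1 <-> (x_1 && (x_2 <-> x_3))) = !1 = 0
x_3 -> x_2 = 3/5 -> 3/5 = 1
x_1 -> x_3 = 3/5 -> 3/5 = 1
(x_3 -> x_2) -> (x_1 -> x_3) = 1 -> 1 = 1
((x_3 -> x_2) -> (x_1 -> x_3)) <-> x_3 = 1 <-> 3/5 = 3/5
x_3 <-> x_1 = 3/5 <-> 3/5 = 1
x_2 <-> x_3 = 3/5 <-> 3/5 = 1
x_1 <-> x_2 = 3/5 <-> 3/5 = 1
(x_2 <-> x_3) -> (x_1 <-> x_2) = 1 -> 1 = 1
(x_3 <-> x_1) && ((x_2 <-> x_3) -> (x_1 <-> x_2)) = 1 && 1 = 1
(((x_3 -> x_2) -> (x_1 -> x_3)) <-> x_3) && ((x_3 <-> x_1) && ((x_2 <-> x_3) -> (x_1 <-> x_2))) = 3/5 && 1 = 3/5
!(x_1 <-> (x_1 && (x_2 <-> x_3))) <-> ((((x_3 -> x_2) -> (x_1 -> x_3)) <-> x_3) && ((x_3 <-> x_1) && ((x_2 <-> x_3) -> (x_1 <-> x_2)))) = 0 <-> 3/5 = 2/5
!(!(x_1 <-> (x_1 && (x_2 <-> x_3))) <-> ((((x_3 -> x_2) -> (x_1 -> x_3)) <-> x_3) && ((x_3 <-> x_1) && ((x_2 <-> x_3) -> (x_1 <-> x_2))))) = !2/5 = 3/5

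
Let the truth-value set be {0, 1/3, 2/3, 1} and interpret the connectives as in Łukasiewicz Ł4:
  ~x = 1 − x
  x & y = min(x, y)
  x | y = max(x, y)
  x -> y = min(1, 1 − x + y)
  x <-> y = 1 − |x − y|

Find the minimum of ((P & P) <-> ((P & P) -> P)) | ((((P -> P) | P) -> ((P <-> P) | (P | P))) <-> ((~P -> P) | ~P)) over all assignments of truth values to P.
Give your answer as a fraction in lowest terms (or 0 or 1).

2/3

Take P = 1/3:
P & P = 1/3 & 1/3 = 1/3
P & P = 1/3 & 1/3 = 1/3
(P & P) -> P = 1/3 -> 1/3 = 1
(P & P) <-> ((P & P) -> P) = 1/3 <-> 1 = 1/3
P -> P = 1/3 -> 1/3 = 1
(P -> P) | P = 1 | 1/3 = 1
P <-> P = 1/3 <-> 1/3 = 1
P | P = 1/3 | 1/3 = 1/3
(P <-> P) | (P | P) = 1 | 1/3 = 1
((P -> P) | P) -> ((P <-> P) | (P | P)) = 1 -> 1 = 1
~P = ~1/3 = 2/3
~P -> P = 2/3 -> 1/3 = 2/3
~P = ~1/3 = 2/3
(~P -> P) | ~P = 2/3 | 2/3 = 2/3
(((P -> P) | P) -> ((P <-> P) | (P | P))) <-> ((~P -> P) | ~P) = 1 <-> 2/3 = 2/3
((P & P) <-> ((P & P) -> P)) | ((((P -> P) | P) -> ((P <-> P) | (P | P))) <-> ((~P -> P) | ~P)) = 1/3 | 2/3 = 2/3
No assignment yields a value below 2/3, so this is the minimum.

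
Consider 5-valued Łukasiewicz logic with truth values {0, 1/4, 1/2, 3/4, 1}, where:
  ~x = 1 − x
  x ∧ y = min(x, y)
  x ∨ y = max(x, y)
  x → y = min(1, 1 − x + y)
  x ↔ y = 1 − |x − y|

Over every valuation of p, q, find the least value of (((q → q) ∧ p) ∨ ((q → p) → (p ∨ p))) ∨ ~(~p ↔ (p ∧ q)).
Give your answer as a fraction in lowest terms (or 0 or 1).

1/2

Take p = 1/4, q = 1/4:
q → q = 1/4 → 1/4 = 1
(q → q) ∧ p = 1 ∧ 1/4 = 1/4
q → p = 1/4 → 1/4 = 1
p ∨ p = 1/4 ∨ 1/4 = 1/4
(q → p) → (p ∨ p) = 1 → 1/4 = 1/4
((q → q) ∧ p) ∨ ((q → p) → (p ∨ p)) = 1/4 ∨ 1/4 = 1/4
~p = ~1/4 = 3/4
p ∧ q = 1/4 ∧ 1/4 = 1/4
~p ↔ (p ∧ q) = 3/4 ↔ 1/4 = 1/2
~(~p ↔ (p ∧ q)) = ~1/2 = 1/2
(((q → q) ∧ p) ∨ ((q → p) → (p ∨ p))) ∨ ~(~p ↔ (p ∧ q)) = 1/4 ∨ 1/2 = 1/2
No assignment yields a value below 1/2, so this is the minimum.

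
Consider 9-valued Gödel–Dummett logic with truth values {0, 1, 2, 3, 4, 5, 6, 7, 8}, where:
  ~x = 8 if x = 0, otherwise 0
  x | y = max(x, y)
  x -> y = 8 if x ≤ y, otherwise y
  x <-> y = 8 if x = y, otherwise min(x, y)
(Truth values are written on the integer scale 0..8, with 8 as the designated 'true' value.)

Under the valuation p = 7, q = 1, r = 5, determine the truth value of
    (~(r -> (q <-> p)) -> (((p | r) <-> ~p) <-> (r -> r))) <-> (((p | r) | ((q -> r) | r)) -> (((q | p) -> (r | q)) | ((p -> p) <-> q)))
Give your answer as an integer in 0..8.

q <-> p = 1 <-> 7 = 1
r -> (q <-> p) = 5 -> 1 = 1
~(r -> (q <-> p)) = ~1 = 0
p | r = 7 | 5 = 7
~p = ~7 = 0
(p | r) <-> ~p = 7 <-> 0 = 0
r -> r = 5 -> 5 = 8
((p | r) <-> ~p) <-> (r -> r) = 0 <-> 8 = 0
~(r -> (q <-> p)) -> (((p | r) <-> ~p) <-> (r -> r)) = 0 -> 0 = 8
p | r = 7 | 5 = 7
q -> r = 1 -> 5 = 8
(q -> r) | r = 8 | 5 = 8
(p | r) | ((q -> r) | r) = 7 | 8 = 8
q | p = 1 | 7 = 7
r | q = 5 | 1 = 5
(q | p) -> (r | q) = 7 -> 5 = 5
p -> p = 7 -> 7 = 8
(p -> p) <-> q = 8 <-> 1 = 1
((q | p) -> (r | q)) | ((p -> p) <-> q) = 5 | 1 = 5
((p | r) | ((q -> r) | r)) -> (((q | p) -> (r | q)) | ((p -> p) <-> q)) = 8 -> 5 = 5
(~(r -> (q <-> p)) -> (((p | r) <-> ~p) <-> (r -> r))) <-> (((p | r) | ((q -> r) | r)) -> (((q | p) -> (r | q)) | ((p -> p) <-> q))) = 8 <-> 5 = 5

5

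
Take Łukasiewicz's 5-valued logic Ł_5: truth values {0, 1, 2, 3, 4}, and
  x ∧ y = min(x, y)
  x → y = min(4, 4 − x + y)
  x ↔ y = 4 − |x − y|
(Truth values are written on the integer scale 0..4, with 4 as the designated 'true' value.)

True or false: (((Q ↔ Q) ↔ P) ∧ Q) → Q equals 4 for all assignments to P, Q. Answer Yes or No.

At P = 1, Q = 1, for instance:
Q ↔ Q = 1 ↔ 1 = 4
(Q ↔ Q) ↔ P = 4 ↔ 1 = 1
((Q ↔ Q) ↔ P) ∧ Q = 1 ∧ 1 = 1
(((Q ↔ Q) ↔ P) ∧ Q) → Q = 1 → 1 = 4
and checking the remaining 24 assignments likewise gives ≥ 4 in every case.

Yes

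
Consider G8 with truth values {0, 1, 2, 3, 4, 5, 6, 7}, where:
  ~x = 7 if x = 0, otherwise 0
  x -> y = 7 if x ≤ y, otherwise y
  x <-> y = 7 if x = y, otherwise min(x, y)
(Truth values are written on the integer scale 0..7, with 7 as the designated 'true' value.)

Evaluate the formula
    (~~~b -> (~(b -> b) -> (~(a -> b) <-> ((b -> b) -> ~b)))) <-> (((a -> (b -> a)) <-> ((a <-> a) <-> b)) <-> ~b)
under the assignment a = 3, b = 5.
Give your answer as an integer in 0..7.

0

~b = ~5 = 0
~~b = ~0 = 7
~~~b = ~7 = 0
b -> b = 5 -> 5 = 7
~(b -> b) = ~7 = 0
a -> b = 3 -> 5 = 7
~(a -> b) = ~7 = 0
b -> b = 5 -> 5 = 7
~b = ~5 = 0
(b -> b) -> ~b = 7 -> 0 = 0
~(a -> b) <-> ((b -> b) -> ~b) = 0 <-> 0 = 7
~(b -> b) -> (~(a -> b) <-> ((b -> b) -> ~b)) = 0 -> 7 = 7
~~~b -> (~(b -> b) -> (~(a -> b) <-> ((b -> b) -> ~b))) = 0 -> 7 = 7
b -> a = 5 -> 3 = 3
a -> (b -> a) = 3 -> 3 = 7
a <-> a = 3 <-> 3 = 7
(a <-> a) <-> b = 7 <-> 5 = 5
(a -> (b -> a)) <-> ((a <-> a) <-> b) = 7 <-> 5 = 5
~b = ~5 = 0
((a -> (b -> a)) <-> ((a <-> a) <-> b)) <-> ~b = 5 <-> 0 = 0
(~~~b -> (~(b -> b) -> (~(a -> b) <-> ((b -> b) -> ~b)))) <-> (((a -> (b -> a)) <-> ((a <-> a) <-> b)) <-> ~b) = 7 <-> 0 = 0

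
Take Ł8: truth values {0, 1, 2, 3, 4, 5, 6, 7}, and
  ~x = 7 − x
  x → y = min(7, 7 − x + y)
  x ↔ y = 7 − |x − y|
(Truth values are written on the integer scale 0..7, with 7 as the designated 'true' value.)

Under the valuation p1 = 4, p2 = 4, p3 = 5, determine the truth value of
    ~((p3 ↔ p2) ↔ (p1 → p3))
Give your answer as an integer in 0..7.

p3 ↔ p2 = 5 ↔ 4 = 6
p1 → p3 = 4 → 5 = 7
(p3 ↔ p2) ↔ (p1 → p3) = 6 ↔ 7 = 6
~((p3 ↔ p2) ↔ (p1 → p3)) = ~6 = 1

1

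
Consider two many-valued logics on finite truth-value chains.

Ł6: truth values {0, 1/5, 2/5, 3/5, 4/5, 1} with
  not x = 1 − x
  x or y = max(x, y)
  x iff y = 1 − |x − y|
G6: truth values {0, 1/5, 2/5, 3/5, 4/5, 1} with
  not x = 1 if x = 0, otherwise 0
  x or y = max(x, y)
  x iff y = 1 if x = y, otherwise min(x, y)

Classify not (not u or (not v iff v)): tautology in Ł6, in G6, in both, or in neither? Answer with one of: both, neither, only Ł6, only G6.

neither

In Ł6: at u = 0, v = 0 the value is 0 — not a tautology.
In G6: at u = 0, v = 0 the value is 0 — not a tautology.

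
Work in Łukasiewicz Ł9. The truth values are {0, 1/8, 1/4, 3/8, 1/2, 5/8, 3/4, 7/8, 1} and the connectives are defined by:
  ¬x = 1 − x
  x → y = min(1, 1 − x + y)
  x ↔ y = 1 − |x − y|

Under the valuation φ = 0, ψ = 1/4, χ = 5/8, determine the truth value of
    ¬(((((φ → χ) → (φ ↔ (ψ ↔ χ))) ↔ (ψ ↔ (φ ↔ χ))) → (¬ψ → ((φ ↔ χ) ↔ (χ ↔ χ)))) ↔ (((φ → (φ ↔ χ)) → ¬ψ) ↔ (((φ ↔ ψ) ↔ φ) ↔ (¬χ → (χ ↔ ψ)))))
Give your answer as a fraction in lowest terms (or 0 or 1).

1/2

φ → χ = 0 → 5/8 = 1
ψ ↔ χ = 1/4 ↔ 5/8 = 5/8
φ ↔ (ψ ↔ χ) = 0 ↔ 5/8 = 3/8
(φ → χ) → (φ ↔ (ψ ↔ χ)) = 1 → 3/8 = 3/8
φ ↔ χ = 0 ↔ 5/8 = 3/8
ψ ↔ (φ ↔ χ) = 1/4 ↔ 3/8 = 7/8
((φ → χ) → (φ ↔ (ψ ↔ χ))) ↔ (ψ ↔ (φ ↔ χ)) = 3/8 ↔ 7/8 = 1/2
¬ψ = ¬1/4 = 3/4
φ ↔ χ = 0 ↔ 5/8 = 3/8
χ ↔ χ = 5/8 ↔ 5/8 = 1
(φ ↔ χ) ↔ (χ ↔ χ) = 3/8 ↔ 1 = 3/8
¬ψ → ((φ ↔ χ) ↔ (χ ↔ χ)) = 3/4 → 3/8 = 5/8
(((φ → χ) → (φ ↔ (ψ ↔ χ))) ↔ (ψ ↔ (φ ↔ χ))) → (¬ψ → ((φ ↔ χ) ↔ (χ ↔ χ))) = 1/2 → 5/8 = 1
φ ↔ χ = 0 ↔ 5/8 = 3/8
φ → (φ ↔ χ) = 0 → 3/8 = 1
¬ψ = ¬1/4 = 3/4
(φ → (φ ↔ χ)) → ¬ψ = 1 → 3/4 = 3/4
φ ↔ ψ = 0 ↔ 1/4 = 3/4
(φ ↔ ψ) ↔ φ = 3/4 ↔ 0 = 1/4
¬χ = ¬5/8 = 3/8
χ ↔ ψ = 5/8 ↔ 1/4 = 5/8
¬χ → (χ ↔ ψ) = 3/8 → 5/8 = 1
((φ ↔ ψ) ↔ φ) ↔ (¬χ → (χ ↔ ψ)) = 1/4 ↔ 1 = 1/4
((φ → (φ ↔ χ)) → ¬ψ) ↔ (((φ ↔ ψ) ↔ φ) ↔ (¬χ → (χ ↔ ψ))) = 3/4 ↔ 1/4 = 1/2
((((φ → χ) → (φ ↔ (ψ ↔ χ))) ↔ (ψ ↔ (φ ↔ χ))) → (¬ψ → ((φ ↔ χ) ↔ (χ ↔ χ)))) ↔ (((φ → (φ ↔ χ)) → ¬ψ) ↔ (((φ ↔ ψ) ↔ φ) ↔ (¬χ → (χ ↔ ψ)))) = 1 ↔ 1/2 = 1/2
¬(((((φ → χ) → (φ ↔ (ψ ↔ χ))) ↔ (ψ ↔ (φ ↔ χ))) → (¬ψ → ((φ ↔ χ) ↔ (χ ↔ χ)))) ↔ (((φ → (φ ↔ χ)) → ¬ψ) ↔ (((φ ↔ ψ) ↔ φ) ↔ (¬χ → (χ ↔ ψ))))) = ¬1/2 = 1/2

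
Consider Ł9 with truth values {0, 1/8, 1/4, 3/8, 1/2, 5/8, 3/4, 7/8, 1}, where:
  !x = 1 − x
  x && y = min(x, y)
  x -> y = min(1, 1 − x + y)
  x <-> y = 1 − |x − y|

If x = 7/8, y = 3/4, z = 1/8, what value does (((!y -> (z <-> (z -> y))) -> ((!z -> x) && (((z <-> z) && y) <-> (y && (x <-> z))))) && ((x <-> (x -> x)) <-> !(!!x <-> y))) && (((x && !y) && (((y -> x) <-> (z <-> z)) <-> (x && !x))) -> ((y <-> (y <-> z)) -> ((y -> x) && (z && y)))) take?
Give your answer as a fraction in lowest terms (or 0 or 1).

1/4

!y = !3/4 = 1/4
z -> y = 1/8 -> 3/4 = 1
z <-> (z -> y) = 1/8 <-> 1 = 1/8
!y -> (z <-> (z -> y)) = 1/4 -> 1/8 = 7/8
!z = !1/8 = 7/8
!z -> x = 7/8 -> 7/8 = 1
z <-> z = 1/8 <-> 1/8 = 1
(z <-> z) && y = 1 && 3/4 = 3/4
x <-> z = 7/8 <-> 1/8 = 1/4
y && (x <-> z) = 3/4 && 1/4 = 1/4
((z <-> z) && y) <-> (y && (x <-> z)) = 3/4 <-> 1/4 = 1/2
(!z -> x) && (((z <-> z) && y) <-> (y && (x <-> z))) = 1 && 1/2 = 1/2
(!y -> (z <-> (z -> y))) -> ((!z -> x) && (((z <-> z) && y) <-> (y && (x <-> z)))) = 7/8 -> 1/2 = 5/8
x -> x = 7/8 -> 7/8 = 1
x <-> (x -> x) = 7/8 <-> 1 = 7/8
!x = !7/8 = 1/8
!!x = !1/8 = 7/8
!!x <-> y = 7/8 <-> 3/4 = 7/8
!(!!x <-> y) = !7/8 = 1/8
(x <-> (x -> x)) <-> !(!!x <-> y) = 7/8 <-> 1/8 = 1/4
((!y -> (z <-> (z -> y))) -> ((!z -> x) && (((z <-> z) && y) <-> (y && (x <-> z))))) && ((x <-> (x -> x)) <-> !(!!x <-> y)) = 5/8 && 1/4 = 1/4
!y = !3/4 = 1/4
x && !y = 7/8 && 1/4 = 1/4
y -> x = 3/4 -> 7/8 = 1
z <-> z = 1/8 <-> 1/8 = 1
(y -> x) <-> (z <-> z) = 1 <-> 1 = 1
!x = !7/8 = 1/8
x && !x = 7/8 && 1/8 = 1/8
((y -> x) <-> (z <-> z)) <-> (x && !x) = 1 <-> 1/8 = 1/8
(x && !y) && (((y -> x) <-> (z <-> z)) <-> (x && !x)) = 1/4 && 1/8 = 1/8
y <-> z = 3/4 <-> 1/8 = 3/8
y <-> (y <-> z) = 3/4 <-> 3/8 = 5/8
y -> x = 3/4 -> 7/8 = 1
z && y = 1/8 && 3/4 = 1/8
(y -> x) && (z && y) = 1 && 1/8 = 1/8
(y <-> (y <-> z)) -> ((y -> x) && (z && y)) = 5/8 -> 1/8 = 1/2
((x && !y) && (((y -> x) <-> (z <-> z)) <-> (x && !x))) -> ((y <-> (y <-> z)) -> ((y -> x) && (z && y))) = 1/8 -> 1/2 = 1
(((!y -> (z <-> (z -> y))) -> ((!z -> x) && (((z <-> z) && y) <-> (y && (x <-> z))))) && ((x <-> (x -> x)) <-> !(!!x <-> y))) && (((x && !y) && (((y -> x) <-> (z <-> z)) <-> (x && !x))) -> ((y <-> (y <-> z)) -> ((y -> x) && (z && y)))) = 1/4 && 1 = 1/4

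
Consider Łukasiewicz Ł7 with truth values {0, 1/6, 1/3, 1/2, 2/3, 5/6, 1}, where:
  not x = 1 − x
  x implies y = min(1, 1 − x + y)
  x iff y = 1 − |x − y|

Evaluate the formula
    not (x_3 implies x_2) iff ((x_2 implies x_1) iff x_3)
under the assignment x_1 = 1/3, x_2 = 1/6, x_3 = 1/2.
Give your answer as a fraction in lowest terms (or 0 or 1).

5/6

x_3 implies x_2 = 1/2 implies 1/6 = 2/3
not (x_3 implies x_2) = not 2/3 = 1/3
x_2 implies x_1 = 1/6 implies 1/3 = 1
(x_2 implies x_1) iff x_3 = 1 iff 1/2 = 1/2
not (x_3 implies x_2) iff ((x_2 implies x_1) iff x_3) = 1/3 iff 1/2 = 5/6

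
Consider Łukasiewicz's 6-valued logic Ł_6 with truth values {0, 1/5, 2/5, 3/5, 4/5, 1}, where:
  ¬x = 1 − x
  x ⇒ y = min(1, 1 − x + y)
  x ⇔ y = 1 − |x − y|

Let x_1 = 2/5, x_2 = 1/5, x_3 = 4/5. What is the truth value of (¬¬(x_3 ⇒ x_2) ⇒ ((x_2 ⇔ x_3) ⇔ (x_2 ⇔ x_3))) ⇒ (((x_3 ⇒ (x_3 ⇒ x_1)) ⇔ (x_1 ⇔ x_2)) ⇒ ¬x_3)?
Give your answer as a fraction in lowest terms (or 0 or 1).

1/5

x_3 ⇒ x_2 = 4/5 ⇒ 1/5 = 2/5
¬(x_3 ⇒ x_2) = ¬2/5 = 3/5
¬¬(x_3 ⇒ x_2) = ¬3/5 = 2/5
x_2 ⇔ x_3 = 1/5 ⇔ 4/5 = 2/5
x_2 ⇔ x_3 = 1/5 ⇔ 4/5 = 2/5
(x_2 ⇔ x_3) ⇔ (x_2 ⇔ x_3) = 2/5 ⇔ 2/5 = 1
¬¬(x_3 ⇒ x_2) ⇒ ((x_2 ⇔ x_3) ⇔ (x_2 ⇔ x_3)) = 2/5 ⇒ 1 = 1
x_3 ⇒ x_1 = 4/5 ⇒ 2/5 = 3/5
x_3 ⇒ (x_3 ⇒ x_1) = 4/5 ⇒ 3/5 = 4/5
x_1 ⇔ x_2 = 2/5 ⇔ 1/5 = 4/5
(x_3 ⇒ (x_3 ⇒ x_1)) ⇔ (x_1 ⇔ x_2) = 4/5 ⇔ 4/5 = 1
¬x_3 = ¬4/5 = 1/5
((x_3 ⇒ (x_3 ⇒ x_1)) ⇔ (x_1 ⇔ x_2)) ⇒ ¬x_3 = 1 ⇒ 1/5 = 1/5
(¬¬(x_3 ⇒ x_2) ⇒ ((x_2 ⇔ x_3) ⇔ (x_2 ⇔ x_3))) ⇒ (((x_3 ⇒ (x_3 ⇒ x_1)) ⇔ (x_1 ⇔ x_2)) ⇒ ¬x_3) = 1 ⇒ 1/5 = 1/5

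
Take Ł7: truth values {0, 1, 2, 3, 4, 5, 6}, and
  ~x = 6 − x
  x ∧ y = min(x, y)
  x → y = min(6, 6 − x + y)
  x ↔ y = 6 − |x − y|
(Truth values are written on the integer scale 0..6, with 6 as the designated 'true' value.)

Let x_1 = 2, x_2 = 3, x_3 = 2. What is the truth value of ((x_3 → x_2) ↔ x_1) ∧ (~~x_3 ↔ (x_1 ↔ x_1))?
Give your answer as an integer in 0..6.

x_3 → x_2 = 2 → 3 = 6
(x_3 → x_2) ↔ x_1 = 6 ↔ 2 = 2
~x_3 = ~2 = 4
~~x_3 = ~4 = 2
x_1 ↔ x_1 = 2 ↔ 2 = 6
~~x_3 ↔ (x_1 ↔ x_1) = 2 ↔ 6 = 2
((x_3 → x_2) ↔ x_1) ∧ (~~x_3 ↔ (x_1 ↔ x_1)) = 2 ∧ 2 = 2

2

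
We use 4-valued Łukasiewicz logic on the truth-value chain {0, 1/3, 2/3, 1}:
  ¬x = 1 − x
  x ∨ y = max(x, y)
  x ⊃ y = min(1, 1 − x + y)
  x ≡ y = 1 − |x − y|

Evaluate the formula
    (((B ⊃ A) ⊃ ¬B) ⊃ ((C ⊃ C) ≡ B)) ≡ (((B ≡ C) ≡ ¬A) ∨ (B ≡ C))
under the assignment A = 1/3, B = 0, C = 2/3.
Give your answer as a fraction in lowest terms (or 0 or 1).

1/3

B ⊃ A = 0 ⊃ 1/3 = 1
¬B = ¬0 = 1
(B ⊃ A) ⊃ ¬B = 1 ⊃ 1 = 1
C ⊃ C = 2/3 ⊃ 2/3 = 1
(C ⊃ C) ≡ B = 1 ≡ 0 = 0
((B ⊃ A) ⊃ ¬B) ⊃ ((C ⊃ C) ≡ B) = 1 ⊃ 0 = 0
B ≡ C = 0 ≡ 2/3 = 1/3
¬A = ¬1/3 = 2/3
(B ≡ C) ≡ ¬A = 1/3 ≡ 2/3 = 2/3
B ≡ C = 0 ≡ 2/3 = 1/3
((B ≡ C) ≡ ¬A) ∨ (B ≡ C) = 2/3 ∨ 1/3 = 2/3
(((B ⊃ A) ⊃ ¬B) ⊃ ((C ⊃ C) ≡ B)) ≡ (((B ≡ C) ≡ ¬A) ∨ (B ≡ C)) = 0 ≡ 2/3 = 1/3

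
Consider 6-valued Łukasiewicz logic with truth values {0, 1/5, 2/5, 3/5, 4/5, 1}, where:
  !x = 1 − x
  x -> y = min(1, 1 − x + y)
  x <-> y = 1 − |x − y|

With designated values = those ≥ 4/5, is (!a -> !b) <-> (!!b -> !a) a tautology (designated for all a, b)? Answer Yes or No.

Counterexample: take a = 0, b = 2/5.
!a = !0 = 1
!b = !2/5 = 3/5
!a -> !b = 1 -> 3/5 = 3/5
!b = !2/5 = 3/5
!!b = !3/5 = 2/5
!a = !0 = 1
!!b -> !a = 2/5 -> 1 = 1
(!a -> !b) <-> (!!b -> !a) = 3/5 <-> 1 = 3/5
This gives 3/5, which is below 4/5.

No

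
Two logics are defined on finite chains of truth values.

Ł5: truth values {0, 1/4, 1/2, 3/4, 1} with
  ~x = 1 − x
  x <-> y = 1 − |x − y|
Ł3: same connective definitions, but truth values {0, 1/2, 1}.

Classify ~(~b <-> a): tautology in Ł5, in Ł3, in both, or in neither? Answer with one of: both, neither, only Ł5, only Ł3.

neither

In Ł5: at a = 0, b = 1/4 the value is 3/4 — not a tautology.
In Ł3: at a = 0, b = 1/2 the value is 1/2 — not a tautology.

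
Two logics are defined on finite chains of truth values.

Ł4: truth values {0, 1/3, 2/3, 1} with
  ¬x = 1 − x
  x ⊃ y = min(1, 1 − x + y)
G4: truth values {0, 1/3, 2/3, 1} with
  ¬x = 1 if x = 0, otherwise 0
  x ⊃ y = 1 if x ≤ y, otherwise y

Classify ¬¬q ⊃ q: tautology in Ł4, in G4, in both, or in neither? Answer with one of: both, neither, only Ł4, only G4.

In Ł4: every assignment gives 1 — tautology.
In G4: at q = 1/3 the value is 1/3 — not a tautology.

only Ł4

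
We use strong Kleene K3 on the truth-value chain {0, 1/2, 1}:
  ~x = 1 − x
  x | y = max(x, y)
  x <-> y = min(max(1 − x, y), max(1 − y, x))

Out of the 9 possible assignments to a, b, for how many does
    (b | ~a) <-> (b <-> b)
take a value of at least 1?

4

a = 0, b = 0 ↦ 1  ≥
a = 0, b = 1/2 ↦ 1/2  <
a = 0, b = 1 ↦ 1  ≥
a = 1/2, b = 0 ↦ 1/2  <
a = 1/2, b = 1/2 ↦ 1/2  <
a = 1/2, b = 1 ↦ 1  ≥
a = 1, b = 0 ↦ 0  <
a = 1, b = 1/2 ↦ 1/2  <
a = 1, b = 1 ↦ 1  ≥
So 4 of the 9 assignments meet the threshold.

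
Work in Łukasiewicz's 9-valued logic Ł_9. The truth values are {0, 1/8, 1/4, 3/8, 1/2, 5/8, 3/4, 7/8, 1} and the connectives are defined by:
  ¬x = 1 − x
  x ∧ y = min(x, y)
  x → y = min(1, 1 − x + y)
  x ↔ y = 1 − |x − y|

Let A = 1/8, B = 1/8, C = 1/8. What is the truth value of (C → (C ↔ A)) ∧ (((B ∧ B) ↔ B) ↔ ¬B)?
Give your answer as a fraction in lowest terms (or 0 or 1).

7/8

C ↔ A = 1/8 ↔ 1/8 = 1
C → (C ↔ A) = 1/8 → 1 = 1
B ∧ B = 1/8 ∧ 1/8 = 1/8
(B ∧ B) ↔ B = 1/8 ↔ 1/8 = 1
¬B = ¬1/8 = 7/8
((B ∧ B) ↔ B) ↔ ¬B = 1 ↔ 7/8 = 7/8
(C → (C ↔ A)) ∧ (((B ∧ B) ↔ B) ↔ ¬B) = 1 ∧ 7/8 = 7/8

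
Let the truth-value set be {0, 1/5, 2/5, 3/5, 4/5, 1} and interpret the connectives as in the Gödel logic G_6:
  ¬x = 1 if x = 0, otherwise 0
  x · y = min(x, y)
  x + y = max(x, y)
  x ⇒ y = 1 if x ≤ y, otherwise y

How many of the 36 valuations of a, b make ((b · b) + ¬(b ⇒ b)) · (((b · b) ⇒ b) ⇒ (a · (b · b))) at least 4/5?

4

value 1: 1 assignment (counts)
value 4/5: 3 assignments (counts)
value 3/5: 5 assignments
value 2/5: 7 assignments
value 1/5: 9 assignments
value 0: 11 assignments
So 4 of the 36 assignments meet the threshold.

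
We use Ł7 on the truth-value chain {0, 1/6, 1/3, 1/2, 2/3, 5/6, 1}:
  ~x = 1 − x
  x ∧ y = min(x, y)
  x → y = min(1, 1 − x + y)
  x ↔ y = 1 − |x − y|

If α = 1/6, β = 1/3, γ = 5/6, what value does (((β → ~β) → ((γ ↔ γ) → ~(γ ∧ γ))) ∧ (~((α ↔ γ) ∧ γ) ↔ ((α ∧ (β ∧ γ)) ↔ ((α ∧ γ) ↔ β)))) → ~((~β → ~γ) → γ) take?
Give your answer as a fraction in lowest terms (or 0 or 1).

5/6

~β = ~1/3 = 2/3
β → ~β = 1/3 → 2/3 = 1
γ ↔ γ = 5/6 ↔ 5/6 = 1
γ ∧ γ = 5/6 ∧ 5/6 = 5/6
~(γ ∧ γ) = ~5/6 = 1/6
(γ ↔ γ) → ~(γ ∧ γ) = 1 → 1/6 = 1/6
(β → ~β) → ((γ ↔ γ) → ~(γ ∧ γ)) = 1 → 1/6 = 1/6
α ↔ γ = 1/6 ↔ 5/6 = 1/3
(α ↔ γ) ∧ γ = 1/3 ∧ 5/6 = 1/3
~((α ↔ γ) ∧ γ) = ~1/3 = 2/3
β ∧ γ = 1/3 ∧ 5/6 = 1/3
α ∧ (β ∧ γ) = 1/6 ∧ 1/3 = 1/6
α ∧ γ = 1/6 ∧ 5/6 = 1/6
(α ∧ γ) ↔ β = 1/6 ↔ 1/3 = 5/6
(α ∧ (β ∧ γ)) ↔ ((α ∧ γ) ↔ β) = 1/6 ↔ 5/6 = 1/3
~((α ↔ γ) ∧ γ) ↔ ((α ∧ (β ∧ γ)) ↔ ((α ∧ γ) ↔ β)) = 2/3 ↔ 1/3 = 2/3
((β → ~β) → ((γ ↔ γ) → ~(γ ∧ γ))) ∧ (~((α ↔ γ) ∧ γ) ↔ ((α ∧ (β ∧ γ)) ↔ ((α ∧ γ) ↔ β))) = 1/6 ∧ 2/3 = 1/6
~β = ~1/3 = 2/3
~γ = ~5/6 = 1/6
~β → ~γ = 2/3 → 1/6 = 1/2
(~β → ~γ) → γ = 1/2 → 5/6 = 1
~((~β → ~γ) → γ) = ~1 = 0
(((β → ~β) → ((γ ↔ γ) → ~(γ ∧ γ))) ∧ (~((α ↔ γ) ∧ γ) ↔ ((α ∧ (β ∧ γ)) ↔ ((α ∧ γ) ↔ β)))) → ~((~β → ~γ) → γ) = 1/6 → 0 = 5/6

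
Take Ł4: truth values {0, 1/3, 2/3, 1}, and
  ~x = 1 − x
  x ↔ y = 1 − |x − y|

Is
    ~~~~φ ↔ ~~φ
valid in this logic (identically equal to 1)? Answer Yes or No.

φ = 0 ↦ 1
φ = 1/3 ↦ 1
φ = 2/3 ↦ 1
φ = 1 ↦ 1
Every assignment gives a value ≥ 1.

Yes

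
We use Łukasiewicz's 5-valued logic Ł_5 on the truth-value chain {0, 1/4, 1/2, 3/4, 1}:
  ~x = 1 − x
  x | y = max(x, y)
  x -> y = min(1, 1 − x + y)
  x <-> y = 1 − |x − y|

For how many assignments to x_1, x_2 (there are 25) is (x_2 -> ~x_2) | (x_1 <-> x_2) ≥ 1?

value 1: 17 assignments (counts)
value 3/4: 3 assignments
value 1/2: 3 assignments
value 1/4: 1 assignment
value 0: 1 assignment
So 17 of the 25 assignments meet the threshold.

17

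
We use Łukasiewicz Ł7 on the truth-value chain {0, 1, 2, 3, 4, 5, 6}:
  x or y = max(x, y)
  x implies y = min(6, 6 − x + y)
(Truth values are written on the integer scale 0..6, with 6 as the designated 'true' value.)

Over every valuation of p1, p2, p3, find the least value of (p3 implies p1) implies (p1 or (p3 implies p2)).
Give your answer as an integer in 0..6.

Take p1 = 3, p2 = 0, p3 = 3:
p3 implies p1 = 3 implies 3 = 6
p3 implies p2 = 3 implies 0 = 3
p1 or (p3 implies p2) = 3 or 3 = 3
(p3 implies p1) implies (p1 or (p3 implies p2)) = 6 implies 3 = 3
No assignment yields a value below 3, so this is the minimum.

3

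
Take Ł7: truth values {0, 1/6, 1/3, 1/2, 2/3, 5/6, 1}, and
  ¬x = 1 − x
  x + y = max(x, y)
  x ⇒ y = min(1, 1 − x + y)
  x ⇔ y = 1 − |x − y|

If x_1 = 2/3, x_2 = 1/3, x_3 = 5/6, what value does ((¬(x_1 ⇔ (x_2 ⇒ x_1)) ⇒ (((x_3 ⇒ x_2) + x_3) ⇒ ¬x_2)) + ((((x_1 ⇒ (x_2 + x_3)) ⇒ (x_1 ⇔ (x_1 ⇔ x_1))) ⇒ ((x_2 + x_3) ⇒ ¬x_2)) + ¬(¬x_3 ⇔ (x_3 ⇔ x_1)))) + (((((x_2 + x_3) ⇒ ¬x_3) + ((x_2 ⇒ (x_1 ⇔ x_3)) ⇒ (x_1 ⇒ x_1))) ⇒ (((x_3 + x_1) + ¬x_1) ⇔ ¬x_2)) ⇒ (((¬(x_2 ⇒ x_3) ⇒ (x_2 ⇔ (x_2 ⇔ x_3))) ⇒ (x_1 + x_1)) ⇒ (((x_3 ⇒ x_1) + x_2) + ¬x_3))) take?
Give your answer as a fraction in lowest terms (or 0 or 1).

x_2 ⇒ x_1 = 1/3 ⇒ 2/3 = 1
x_1 ⇔ (x_2 ⇒ x_1) = 2/3 ⇔ 1 = 2/3
¬(x_1 ⇔ (x_2 ⇒ x_1)) = ¬2/3 = 1/3
x_3 ⇒ x_2 = 5/6 ⇒ 1/3 = 1/2
(x_3 ⇒ x_2) + x_3 = 1/2 + 5/6 = 5/6
¬x_2 = ¬1/3 = 2/3
((x_3 ⇒ x_2) + x_3) ⇒ ¬x_2 = 5/6 ⇒ 2/3 = 5/6
¬(x_1 ⇔ (x_2 ⇒ x_1)) ⇒ (((x_3 ⇒ x_2) + x_3) ⇒ ¬x_2) = 1/3 ⇒ 5/6 = 1
x_2 + x_3 = 1/3 + 5/6 = 5/6
x_1 ⇒ (x_2 + x_3) = 2/3 ⇒ 5/6 = 1
x_1 ⇔ x_1 = 2/3 ⇔ 2/3 = 1
x_1 ⇔ (x_1 ⇔ x_1) = 2/3 ⇔ 1 = 2/3
(x_1 ⇒ (x_2 + x_3)) ⇒ (x_1 ⇔ (x_1 ⇔ x_1)) = 1 ⇒ 2/3 = 2/3
x_2 + x_3 = 1/3 + 5/6 = 5/6
¬x_2 = ¬1/3 = 2/3
(x_2 + x_3) ⇒ ¬x_2 = 5/6 ⇒ 2/3 = 5/6
((x_1 ⇒ (x_2 + x_3)) ⇒ (x_1 ⇔ (x_1 ⇔ x_1))) ⇒ ((x_2 + x_3) ⇒ ¬x_2) = 2/3 ⇒ 5/6 = 1
¬x_3 = ¬5/6 = 1/6
x_3 ⇔ x_1 = 5/6 ⇔ 2/3 = 5/6
¬x_3 ⇔ (x_3 ⇔ x_1) = 1/6 ⇔ 5/6 = 1/3
¬(¬x_3 ⇔ (x_3 ⇔ x_1)) = ¬1/3 = 2/3
(((x_1 ⇒ (x_2 + x_3)) ⇒ (x_1 ⇔ (x_1 ⇔ x_1))) ⇒ ((x_2 + x_3) ⇒ ¬x_2)) + ¬(¬x_3 ⇔ (x_3 ⇔ x_1)) = 1 + 2/3 = 1
(¬(x_1 ⇔ (x_2 ⇒ x_1)) ⇒ (((x_3 ⇒ x_2) + x_3) ⇒ ¬x_2)) + ((((x_1 ⇒ (x_2 + x_3)) ⇒ (x_1 ⇔ (x_1 ⇔ x_1))) ⇒ ((x_2 + x_3) ⇒ ¬x_2)) + ¬(¬x_3 ⇔ (x_3 ⇔ x_1))) = 1 + 1 = 1
x_2 + x_3 = 1/3 + 5/6 = 5/6
¬x_3 = ¬5/6 = 1/6
(x_2 + x_3) ⇒ ¬x_3 = 5/6 ⇒ 1/6 = 1/3
x_1 ⇔ x_3 = 2/3 ⇔ 5/6 = 5/6
x_2 ⇒ (x_1 ⇔ x_3) = 1/3 ⇒ 5/6 = 1
x_1 ⇒ x_1 = 2/3 ⇒ 2/3 = 1
(x_2 ⇒ (x_1 ⇔ x_3)) ⇒ (x_1 ⇒ x_1) = 1 ⇒ 1 = 1
((x_2 + x_3) ⇒ ¬x_3) + ((x_2 ⇒ (x_1 ⇔ x_3)) ⇒ (x_1 ⇒ x_1)) = 1/3 + 1 = 1
x_3 + x_1 = 5/6 + 2/3 = 5/6
¬x_1 = ¬2/3 = 1/3
(x_3 + x_1) + ¬x_1 = 5/6 + 1/3 = 5/6
¬x_2 = ¬1/3 = 2/3
((x_3 + x_1) + ¬x_1) ⇔ ¬x_2 = 5/6 ⇔ 2/3 = 5/6
(((x_2 + x_3) ⇒ ¬x_3) + ((x_2 ⇒ (x_1 ⇔ x_3)) ⇒ (x_1 ⇒ x_1))) ⇒ (((x_3 + x_1) + ¬x_1) ⇔ ¬x_2) = 1 ⇒ 5/6 = 5/6
x_2 ⇒ x_3 = 1/3 ⇒ 5/6 = 1
¬(x_2 ⇒ x_3) = ¬1 = 0
x_2 ⇔ x_3 = 1/3 ⇔ 5/6 = 1/2
x_2 ⇔ (x_2 ⇔ x_3) = 1/3 ⇔ 1/2 = 5/6
¬(x_2 ⇒ x_3) ⇒ (x_2 ⇔ (x_2 ⇔ x_3)) = 0 ⇒ 5/6 = 1
x_1 + x_1 = 2/3 + 2/3 = 2/3
(¬(x_2 ⇒ x_3) ⇒ (x_2 ⇔ (x_2 ⇔ x_3))) ⇒ (x_1 + x_1) = 1 ⇒ 2/3 = 2/3
x_3 ⇒ x_1 = 5/6 ⇒ 2/3 = 5/6
(x_3 ⇒ x_1) + x_2 = 5/6 + 1/3 = 5/6
¬x_3 = ¬5/6 = 1/6
((x_3 ⇒ x_1) + x_2) + ¬x_3 = 5/6 + 1/6 = 5/6
((¬(x_2 ⇒ x_3) ⇒ (x_2 ⇔ (x_2 ⇔ x_3))) ⇒ (x_1 + x_1)) ⇒ (((x_3 ⇒ x_1) + x_2) + ¬x_3) = 2/3 ⇒ 5/6 = 1
((((x_2 + x_3) ⇒ ¬x_3) + ((x_2 ⇒ (x_1 ⇔ x_3)) ⇒ (x_1 ⇒ x_1))) ⇒ (((x_3 + x_1) + ¬x_1) ⇔ ¬x_2)) ⇒ (((¬(x_2 ⇒ x_3) ⇒ (x_2 ⇔ (x_2 ⇔ x_3))) ⇒ (x_1 + x_1)) ⇒ (((x_3 ⇒ x_1) + x_2) + ¬x_3)) = 5/6 ⇒ 1 = 1
((¬(x_1 ⇔ (x_2 ⇒ x_1)) ⇒ (((x_3 ⇒ x_2) + x_3) ⇒ ¬x_2)) + ((((x_1 ⇒ (x_2 + x_3)) ⇒ (x_1 ⇔ (x_1 ⇔ x_1))) ⇒ ((x_2 + x_3) ⇒ ¬x_2)) + ¬(¬x_3 ⇔ (x_3 ⇔ x_1)))) + (((((x_2 + x_3) ⇒ ¬x_3) + ((x_2 ⇒ (x_1 ⇔ x_3)) ⇒ (x_1 ⇒ x_1))) ⇒ (((x_3 + x_1) + ¬x_1) ⇔ ¬x_2)) ⇒ (((¬(x_2 ⇒ x_3) ⇒ (x_2 ⇔ (x_2 ⇔ x_3))) ⇒ (x_1 + x_1)) ⇒ (((x_3 ⇒ x_1) + x_2) + ¬x_3))) = 1 + 1 = 1

1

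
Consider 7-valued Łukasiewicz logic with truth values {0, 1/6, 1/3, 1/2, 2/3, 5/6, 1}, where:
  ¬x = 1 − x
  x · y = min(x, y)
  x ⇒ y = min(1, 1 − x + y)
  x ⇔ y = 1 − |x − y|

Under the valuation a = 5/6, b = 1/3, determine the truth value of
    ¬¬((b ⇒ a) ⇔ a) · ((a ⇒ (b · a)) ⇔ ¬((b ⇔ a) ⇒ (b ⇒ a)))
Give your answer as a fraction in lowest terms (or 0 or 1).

b ⇒ a = 1/3 ⇒ 5/6 = 1
(b ⇒ a) ⇔ a = 1 ⇔ 5/6 = 5/6
¬((b ⇒ a) ⇔ a) = ¬5/6 = 1/6
¬¬((b ⇒ a) ⇔ a) = ¬1/6 = 5/6
b · a = 1/3 · 5/6 = 1/3
a ⇒ (b · a) = 5/6 ⇒ 1/3 = 1/2
b ⇔ a = 1/3 ⇔ 5/6 = 1/2
b ⇒ a = 1/3 ⇒ 5/6 = 1
(b ⇔ a) ⇒ (b ⇒ a) = 1/2 ⇒ 1 = 1
¬((b ⇔ a) ⇒ (b ⇒ a)) = ¬1 = 0
(a ⇒ (b · a)) ⇔ ¬((b ⇔ a) ⇒ (b ⇒ a)) = 1/2 ⇔ 0 = 1/2
¬¬((b ⇒ a) ⇔ a) · ((a ⇒ (b · a)) ⇔ ¬((b ⇔ a) ⇒ (b ⇒ a))) = 5/6 · 1/2 = 1/2

1/2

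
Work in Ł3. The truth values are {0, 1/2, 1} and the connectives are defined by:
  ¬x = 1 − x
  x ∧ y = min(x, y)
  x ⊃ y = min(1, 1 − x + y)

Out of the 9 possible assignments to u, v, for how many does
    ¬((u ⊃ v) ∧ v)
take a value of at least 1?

u = 0, v = 0 ↦ 1  ≥
u = 0, v = 1/2 ↦ 1/2  <
u = 0, v = 1 ↦ 0  <
u = 1/2, v = 0 ↦ 1  ≥
u = 1/2, v = 1/2 ↦ 1/2  <
u = 1/2, v = 1 ↦ 0  <
u = 1, v = 0 ↦ 1  ≥
u = 1, v = 1/2 ↦ 1/2  <
u = 1, v = 1 ↦ 0  <
So 3 of the 9 assignments meet the threshold.

3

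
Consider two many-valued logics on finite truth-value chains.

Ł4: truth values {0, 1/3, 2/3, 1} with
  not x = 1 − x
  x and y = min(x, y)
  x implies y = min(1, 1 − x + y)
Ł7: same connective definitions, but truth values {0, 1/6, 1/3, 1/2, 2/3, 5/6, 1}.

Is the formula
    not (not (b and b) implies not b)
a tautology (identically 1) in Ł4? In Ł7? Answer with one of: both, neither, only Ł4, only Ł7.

In Ł4: at b = 0 the value is 0 — not a tautology.
In Ł7: at b = 0 the value is 0 — not a tautology.

neither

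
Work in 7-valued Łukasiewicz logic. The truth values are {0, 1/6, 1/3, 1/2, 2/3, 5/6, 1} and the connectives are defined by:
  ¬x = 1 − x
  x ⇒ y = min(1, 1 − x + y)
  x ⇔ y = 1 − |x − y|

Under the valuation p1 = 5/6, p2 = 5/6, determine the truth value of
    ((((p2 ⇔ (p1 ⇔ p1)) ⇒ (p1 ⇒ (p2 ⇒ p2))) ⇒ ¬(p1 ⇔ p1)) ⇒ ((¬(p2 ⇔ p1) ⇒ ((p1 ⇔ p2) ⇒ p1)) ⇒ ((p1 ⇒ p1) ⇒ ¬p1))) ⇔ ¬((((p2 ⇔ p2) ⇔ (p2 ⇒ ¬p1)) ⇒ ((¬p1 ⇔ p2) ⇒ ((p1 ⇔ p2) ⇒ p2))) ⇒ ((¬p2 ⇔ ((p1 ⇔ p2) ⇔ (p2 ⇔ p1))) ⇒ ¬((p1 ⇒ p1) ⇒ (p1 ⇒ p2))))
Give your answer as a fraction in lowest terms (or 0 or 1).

1/6

p1 ⇔ p1 = 5/6 ⇔ 5/6 = 1
p2 ⇔ (p1 ⇔ p1) = 5/6 ⇔ 1 = 5/6
p2 ⇒ p2 = 5/6 ⇒ 5/6 = 1
p1 ⇒ (p2 ⇒ p2) = 5/6 ⇒ 1 = 1
(p2 ⇔ (p1 ⇔ p1)) ⇒ (p1 ⇒ (p2 ⇒ p2)) = 5/6 ⇒ 1 = 1
p1 ⇔ p1 = 5/6 ⇔ 5/6 = 1
¬(p1 ⇔ p1) = ¬1 = 0
((p2 ⇔ (p1 ⇔ p1)) ⇒ (p1 ⇒ (p2 ⇒ p2))) ⇒ ¬(p1 ⇔ p1) = 1 ⇒ 0 = 0
p2 ⇔ p1 = 5/6 ⇔ 5/6 = 1
¬(p2 ⇔ p1) = ¬1 = 0
p1 ⇔ p2 = 5/6 ⇔ 5/6 = 1
(p1 ⇔ p2) ⇒ p1 = 1 ⇒ 5/6 = 5/6
¬(p2 ⇔ p1) ⇒ ((p1 ⇔ p2) ⇒ p1) = 0 ⇒ 5/6 = 1
p1 ⇒ p1 = 5/6 ⇒ 5/6 = 1
¬p1 = ¬5/6 = 1/6
(p1 ⇒ p1) ⇒ ¬p1 = 1 ⇒ 1/6 = 1/6
(¬(p2 ⇔ p1) ⇒ ((p1 ⇔ p2) ⇒ p1)) ⇒ ((p1 ⇒ p1) ⇒ ¬p1) = 1 ⇒ 1/6 = 1/6
(((p2 ⇔ (p1 ⇔ p1)) ⇒ (p1 ⇒ (p2 ⇒ p2))) ⇒ ¬(p1 ⇔ p1)) ⇒ ((¬(p2 ⇔ p1) ⇒ ((p1 ⇔ p2) ⇒ p1)) ⇒ ((p1 ⇒ p1) ⇒ ¬p1)) = 0 ⇒ 1/6 = 1
p2 ⇔ p2 = 5/6 ⇔ 5/6 = 1
¬p1 = ¬5/6 = 1/6
p2 ⇒ ¬p1 = 5/6 ⇒ 1/6 = 1/3
(p2 ⇔ p2) ⇔ (p2 ⇒ ¬p1) = 1 ⇔ 1/3 = 1/3
¬p1 = ¬5/6 = 1/6
¬p1 ⇔ p2 = 1/6 ⇔ 5/6 = 1/3
p1 ⇔ p2 = 5/6 ⇔ 5/6 = 1
(p1 ⇔ p2) ⇒ p2 = 1 ⇒ 5/6 = 5/6
(¬p1 ⇔ p2) ⇒ ((p1 ⇔ p2) ⇒ p2) = 1/3 ⇒ 5/6 = 1
((p2 ⇔ p2) ⇔ (p2 ⇒ ¬p1)) ⇒ ((¬p1 ⇔ p2) ⇒ ((p1 ⇔ p2) ⇒ p2)) = 1/3 ⇒ 1 = 1
¬p2 = ¬5/6 = 1/6
p1 ⇔ p2 = 5/6 ⇔ 5/6 = 1
p2 ⇔ p1 = 5/6 ⇔ 5/6 = 1
(p1 ⇔ p2) ⇔ (p2 ⇔ p1) = 1 ⇔ 1 = 1
¬p2 ⇔ ((p1 ⇔ p2) ⇔ (p2 ⇔ p1)) = 1/6 ⇔ 1 = 1/6
p1 ⇒ p1 = 5/6 ⇒ 5/6 = 1
p1 ⇒ p2 = 5/6 ⇒ 5/6 = 1
(p1 ⇒ p1) ⇒ (p1 ⇒ p2) = 1 ⇒ 1 = 1
¬((p1 ⇒ p1) ⇒ (p1 ⇒ p2)) = ¬1 = 0
(¬p2 ⇔ ((p1 ⇔ p2) ⇔ (p2 ⇔ p1))) ⇒ ¬((p1 ⇒ p1) ⇒ (p1 ⇒ p2)) = 1/6 ⇒ 0 = 5/6
(((p2 ⇔ p2) ⇔ (p2 ⇒ ¬p1)) ⇒ ((¬p1 ⇔ p2) ⇒ ((p1 ⇔ p2) ⇒ p2))) ⇒ ((¬p2 ⇔ ((p1 ⇔ p2) ⇔ (p2 ⇔ p1))) ⇒ ¬((p1 ⇒ p1) ⇒ (p1 ⇒ p2))) = 1 ⇒ 5/6 = 5/6
¬((((p2 ⇔ p2) ⇔ (p2 ⇒ ¬p1)) ⇒ ((¬p1 ⇔ p2) ⇒ ((p1 ⇔ p2) ⇒ p2))) ⇒ ((¬p2 ⇔ ((p1 ⇔ p2) ⇔ (p2 ⇔ p1))) ⇒ ¬((p1 ⇒ p1) ⇒ (p1 ⇒ p2)))) = ¬5/6 = 1/6
((((p2 ⇔ (p1 ⇔ p1)) ⇒ (p1 ⇒ (p2 ⇒ p2))) ⇒ ¬(p1 ⇔ p1)) ⇒ ((¬(p2 ⇔ p1) ⇒ ((p1 ⇔ p2) ⇒ p1)) ⇒ ((p1 ⇒ p1) ⇒ ¬p1))) ⇔ ¬((((p2 ⇔ p2) ⇔ (p2 ⇒ ¬p1)) ⇒ ((¬p1 ⇔ p2) ⇒ ((p1 ⇔ p2) ⇒ p2))) ⇒ ((¬p2 ⇔ ((p1 ⇔ p2) ⇔ (p2 ⇔ p1))) ⇒ ¬((p1 ⇒ p1) ⇒ (p1 ⇒ p2)))) = 1 ⇔ 1/6 = 1/6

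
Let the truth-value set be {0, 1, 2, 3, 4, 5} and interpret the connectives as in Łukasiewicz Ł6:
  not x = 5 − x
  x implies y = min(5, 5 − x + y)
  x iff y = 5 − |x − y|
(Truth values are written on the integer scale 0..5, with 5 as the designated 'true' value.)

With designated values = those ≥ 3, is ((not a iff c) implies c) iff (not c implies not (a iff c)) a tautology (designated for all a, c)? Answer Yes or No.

Counterexample: take a = 0, c = 0.
not a = not 0 = 5
not a iff c = 5 iff 0 = 0
(not a iff c) implies c = 0 implies 0 = 5
not c = not 0 = 5
a iff c = 0 iff 0 = 5
not (a iff c) = not 5 = 0
not c implies not (a iff c) = 5 implies 0 = 0
((not a iff c) implies c) iff (not c implies not (a iff c)) = 5 iff 0 = 0
This gives 0, which is below 3.

No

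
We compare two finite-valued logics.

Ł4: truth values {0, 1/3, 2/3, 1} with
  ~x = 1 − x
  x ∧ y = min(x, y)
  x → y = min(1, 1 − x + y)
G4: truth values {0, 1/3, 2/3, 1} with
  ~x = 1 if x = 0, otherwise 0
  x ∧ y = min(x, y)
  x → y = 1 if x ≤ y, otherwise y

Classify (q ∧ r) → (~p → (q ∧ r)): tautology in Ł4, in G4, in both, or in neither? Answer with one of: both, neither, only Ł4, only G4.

In Ł4: every assignment gives 1 — tautology.
In G4: every assignment gives 1 — tautology.

both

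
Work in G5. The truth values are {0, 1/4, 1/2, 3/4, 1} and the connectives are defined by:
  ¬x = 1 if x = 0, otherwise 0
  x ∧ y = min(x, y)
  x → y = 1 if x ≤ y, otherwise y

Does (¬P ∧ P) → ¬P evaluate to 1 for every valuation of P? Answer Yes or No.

Yes

P = 0 ↦ 1
P = 1/4 ↦ 1
P = 1/2 ↦ 1
P = 3/4 ↦ 1
P = 1 ↦ 1
Every assignment gives a value ≥ 1.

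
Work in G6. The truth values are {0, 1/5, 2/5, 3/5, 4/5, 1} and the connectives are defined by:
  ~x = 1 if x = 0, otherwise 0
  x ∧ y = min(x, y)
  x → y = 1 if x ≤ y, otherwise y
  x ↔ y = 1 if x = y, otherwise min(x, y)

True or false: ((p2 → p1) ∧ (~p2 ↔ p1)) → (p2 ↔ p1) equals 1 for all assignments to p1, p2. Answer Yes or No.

No

Counterexample: take p1 = 1/5, p2 = 0.
p2 → p1 = 0 → 1/5 = 1
~p2 = ~0 = 1
~p2 ↔ p1 = 1 ↔ 1/5 = 1/5
(p2 → p1) ∧ (~p2 ↔ p1) = 1 ∧ 1/5 = 1/5
p2 ↔ p1 = 0 ↔ 1/5 = 0
((p2 → p1) ∧ (~p2 ↔ p1)) → (p2 ↔ p1) = 1/5 → 0 = 0
This gives 0 ≠ 1.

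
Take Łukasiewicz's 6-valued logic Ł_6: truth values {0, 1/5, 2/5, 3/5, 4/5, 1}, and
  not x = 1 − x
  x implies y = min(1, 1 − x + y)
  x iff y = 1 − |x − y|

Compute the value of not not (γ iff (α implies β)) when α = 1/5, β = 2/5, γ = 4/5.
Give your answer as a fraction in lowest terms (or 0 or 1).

4/5

α implies β = 1/5 implies 2/5 = 1
γ iff (α implies β) = 4/5 iff 1 = 4/5
not (γ iff (α implies β)) = not 4/5 = 1/5
not not (γ iff (α implies β)) = not 1/5 = 4/5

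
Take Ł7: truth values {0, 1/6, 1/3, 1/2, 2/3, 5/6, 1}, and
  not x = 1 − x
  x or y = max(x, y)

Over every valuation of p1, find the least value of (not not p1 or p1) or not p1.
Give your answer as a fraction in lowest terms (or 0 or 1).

Take p1 = 1/2:
not p1 = not 1/2 = 1/2
not not p1 = not 1/2 = 1/2
not not p1 or p1 = 1/2 or 1/2 = 1/2
not p1 = not 1/2 = 1/2
(not not p1 or p1) or not p1 = 1/2 or 1/2 = 1/2
No assignment yields a value below 1/2, so this is the minimum.

1/2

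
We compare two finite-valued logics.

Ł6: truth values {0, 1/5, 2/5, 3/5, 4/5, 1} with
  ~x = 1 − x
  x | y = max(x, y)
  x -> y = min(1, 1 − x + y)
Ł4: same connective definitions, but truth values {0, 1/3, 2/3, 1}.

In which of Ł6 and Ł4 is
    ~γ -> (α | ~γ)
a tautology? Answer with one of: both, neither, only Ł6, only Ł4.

In Ł6: every assignment gives 1 — tautology.
In Ł4: every assignment gives 1 — tautology.

both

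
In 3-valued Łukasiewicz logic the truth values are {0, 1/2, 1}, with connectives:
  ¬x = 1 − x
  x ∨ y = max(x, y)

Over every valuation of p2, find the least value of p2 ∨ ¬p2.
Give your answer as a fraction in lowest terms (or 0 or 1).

Take p2 = 1/2:
¬p2 = ¬1/2 = 1/2
p2 ∨ ¬p2 = 1/2 ∨ 1/2 = 1/2
No assignment yields a value below 1/2, so this is the minimum.

1/2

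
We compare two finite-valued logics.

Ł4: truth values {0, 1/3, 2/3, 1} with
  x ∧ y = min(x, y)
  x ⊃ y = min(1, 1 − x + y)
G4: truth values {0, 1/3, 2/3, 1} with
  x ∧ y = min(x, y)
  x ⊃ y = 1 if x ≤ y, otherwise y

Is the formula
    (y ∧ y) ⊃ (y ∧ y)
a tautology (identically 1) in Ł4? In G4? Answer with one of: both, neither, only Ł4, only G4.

In Ł4: every assignment gives 1 — tautology.
In G4: every assignment gives 1 — tautology.

both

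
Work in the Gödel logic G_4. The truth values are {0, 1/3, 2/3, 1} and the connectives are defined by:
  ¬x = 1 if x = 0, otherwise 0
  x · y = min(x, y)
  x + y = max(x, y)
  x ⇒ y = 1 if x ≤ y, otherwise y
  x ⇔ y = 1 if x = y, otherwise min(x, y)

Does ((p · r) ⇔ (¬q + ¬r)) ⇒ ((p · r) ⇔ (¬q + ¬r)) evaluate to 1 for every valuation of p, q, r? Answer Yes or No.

At p = 2/3, q = 0, r = 0, for instance:
p · r = 2/3 · 0 = 0
¬q = ¬0 = 1
¬r = ¬0 = 1
¬q + ¬r = 1 + 1 = 1
(p · r) ⇔ (¬q + ¬r) = 0 ⇔ 1 = 0
((p · r) ⇔ (¬q + ¬r)) ⇒ ((p · r) ⇔ (¬q + ¬r)) = 0 ⇒ 0 = 1
and checking the remaining 63 assignments likewise gives ≥ 1 in every case.

Yes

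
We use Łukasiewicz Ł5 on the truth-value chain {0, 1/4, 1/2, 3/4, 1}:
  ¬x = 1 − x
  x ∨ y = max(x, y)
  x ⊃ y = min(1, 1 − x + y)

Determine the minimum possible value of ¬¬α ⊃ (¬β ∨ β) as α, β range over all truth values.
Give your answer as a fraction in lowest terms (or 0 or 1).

Take α = 1, β = 1/2:
¬α = ¬1 = 0
¬¬α = ¬0 = 1
¬β = ¬1/2 = 1/2
¬β ∨ β = 1/2 ∨ 1/2 = 1/2
¬¬α ⊃ (¬β ∨ β) = 1 ⊃ 1/2 = 1/2
No assignment yields a value below 1/2, so this is the minimum.

1/2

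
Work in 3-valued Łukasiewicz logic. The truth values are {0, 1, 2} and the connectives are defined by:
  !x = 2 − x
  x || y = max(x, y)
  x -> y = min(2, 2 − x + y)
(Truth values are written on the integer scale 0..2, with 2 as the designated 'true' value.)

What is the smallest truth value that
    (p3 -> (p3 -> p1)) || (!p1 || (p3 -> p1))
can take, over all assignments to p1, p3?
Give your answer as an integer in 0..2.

1

Take p1 = 1, p3 = 2:
p3 -> p1 = 2 -> 1 = 1
p3 -> (p3 -> p1) = 2 -> 1 = 1
!p1 = !1 = 1
p3 -> p1 = 2 -> 1 = 1
!p1 || (p3 -> p1) = 1 || 1 = 1
(p3 -> (p3 -> p1)) || (!p1 || (p3 -> p1)) = 1 || 1 = 1
No assignment yields a value below 1, so this is the minimum.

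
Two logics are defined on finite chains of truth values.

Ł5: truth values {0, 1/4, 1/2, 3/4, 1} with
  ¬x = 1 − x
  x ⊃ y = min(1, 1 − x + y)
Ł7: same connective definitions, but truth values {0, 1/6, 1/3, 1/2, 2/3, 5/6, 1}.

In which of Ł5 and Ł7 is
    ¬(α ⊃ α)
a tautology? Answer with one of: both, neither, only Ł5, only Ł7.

In Ł5: at α = 0 the value is 0 — not a tautology.
In Ł7: at α = 0 the value is 0 — not a tautology.

neither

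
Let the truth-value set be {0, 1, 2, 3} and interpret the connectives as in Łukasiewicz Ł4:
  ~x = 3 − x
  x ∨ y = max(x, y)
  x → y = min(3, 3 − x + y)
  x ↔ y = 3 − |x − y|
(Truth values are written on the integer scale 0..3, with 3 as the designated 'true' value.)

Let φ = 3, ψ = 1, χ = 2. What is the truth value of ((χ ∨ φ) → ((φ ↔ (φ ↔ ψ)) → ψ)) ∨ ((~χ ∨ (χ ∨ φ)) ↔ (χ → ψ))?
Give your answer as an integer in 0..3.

3

χ ∨ φ = 2 ∨ 3 = 3
φ ↔ ψ = 3 ↔ 1 = 1
φ ↔ (φ ↔ ψ) = 3 ↔ 1 = 1
(φ ↔ (φ ↔ ψ)) → ψ = 1 → 1 = 3
(χ ∨ φ) → ((φ ↔ (φ ↔ ψ)) → ψ) = 3 → 3 = 3
~χ = ~2 = 1
χ ∨ φ = 2 ∨ 3 = 3
~χ ∨ (χ ∨ φ) = 1 ∨ 3 = 3
χ → ψ = 2 → 1 = 2
(~χ ∨ (χ ∨ φ)) ↔ (χ → ψ) = 3 ↔ 2 = 2
((χ ∨ φ) → ((φ ↔ (φ ↔ ψ)) → ψ)) ∨ ((~χ ∨ (χ ∨ φ)) ↔ (χ → ψ)) = 3 ∨ 2 = 3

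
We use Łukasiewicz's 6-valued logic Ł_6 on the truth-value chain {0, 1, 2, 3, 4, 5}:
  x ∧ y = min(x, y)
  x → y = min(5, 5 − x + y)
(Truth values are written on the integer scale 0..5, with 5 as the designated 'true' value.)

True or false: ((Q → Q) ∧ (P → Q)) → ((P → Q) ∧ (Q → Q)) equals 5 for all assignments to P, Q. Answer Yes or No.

Yes

At P = 2, Q = 4, for instance:
Q → Q = 4 → 4 = 5
P → Q = 2 → 4 = 5
(Q → Q) ∧ (P → Q) = 5 ∧ 5 = 5
(P → Q) ∧ (Q → Q) = 5 ∧ 5 = 5
((Q → Q) ∧ (P → Q)) → ((P → Q) ∧ (Q → Q)) = 5 → 5 = 5
and checking the remaining 35 assignments likewise gives ≥ 5 in every case.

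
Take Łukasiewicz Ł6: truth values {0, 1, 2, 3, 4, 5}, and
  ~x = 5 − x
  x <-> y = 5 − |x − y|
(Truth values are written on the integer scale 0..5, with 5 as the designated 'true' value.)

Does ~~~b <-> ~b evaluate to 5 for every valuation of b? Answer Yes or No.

Yes

b = 0 ↦ 5
b = 1 ↦ 5
b = 2 ↦ 5
b = 3 ↦ 5
b = 4 ↦ 5
b = 5 ↦ 5
Every assignment gives a value ≥ 5.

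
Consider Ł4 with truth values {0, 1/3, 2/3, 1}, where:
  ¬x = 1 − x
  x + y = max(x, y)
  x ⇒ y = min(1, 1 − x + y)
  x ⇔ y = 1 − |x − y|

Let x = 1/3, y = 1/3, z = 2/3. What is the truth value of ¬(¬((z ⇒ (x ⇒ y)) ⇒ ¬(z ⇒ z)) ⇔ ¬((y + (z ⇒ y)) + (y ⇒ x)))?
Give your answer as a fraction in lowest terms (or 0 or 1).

1

x ⇒ y = 1/3 ⇒ 1/3 = 1
z ⇒ (x ⇒ y) = 2/3 ⇒ 1 = 1
z ⇒ z = 2/3 ⇒ 2/3 = 1
¬(z ⇒ z) = ¬1 = 0
(z ⇒ (x ⇒ y)) ⇒ ¬(z ⇒ z) = 1 ⇒ 0 = 0
¬((z ⇒ (x ⇒ y)) ⇒ ¬(z ⇒ z)) = ¬0 = 1
z ⇒ y = 2/3 ⇒ 1/3 = 2/3
y + (z ⇒ y) = 1/3 + 2/3 = 2/3
y ⇒ x = 1/3 ⇒ 1/3 = 1
(y + (z ⇒ y)) + (y ⇒ x) = 2/3 + 1 = 1
¬((y + (z ⇒ y)) + (y ⇒ x)) = ¬1 = 0
¬((z ⇒ (x ⇒ y)) ⇒ ¬(z ⇒ z)) ⇔ ¬((y + (z ⇒ y)) + (y ⇒ x)) = 1 ⇔ 0 = 0
¬(¬((z ⇒ (x ⇒ y)) ⇒ ¬(z ⇒ z)) ⇔ ¬((y + (z ⇒ y)) + (y ⇒ x))) = ¬0 = 1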